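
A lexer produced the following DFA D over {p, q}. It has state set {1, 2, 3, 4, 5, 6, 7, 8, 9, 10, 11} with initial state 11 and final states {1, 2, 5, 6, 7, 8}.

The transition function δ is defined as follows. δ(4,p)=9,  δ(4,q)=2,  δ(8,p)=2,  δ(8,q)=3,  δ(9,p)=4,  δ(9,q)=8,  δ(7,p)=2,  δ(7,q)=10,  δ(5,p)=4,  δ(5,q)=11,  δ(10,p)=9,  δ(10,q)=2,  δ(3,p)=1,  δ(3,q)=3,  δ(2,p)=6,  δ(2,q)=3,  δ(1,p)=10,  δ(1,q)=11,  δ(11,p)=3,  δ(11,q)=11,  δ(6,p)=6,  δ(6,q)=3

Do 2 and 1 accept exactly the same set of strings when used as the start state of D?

Reachable states from the start: {1,2,3,4,6,8,9,10,11}. Unreachable: {5,7} — drop them.
P0 = {1,2,6,8} | {3,4,9,10,11}.
Split {1,2,6,8} by δ(·,p) → {2,6,8} and {1}.
On input p, block {3,4,9,10,11} splits into {4,9,10,11} and {3}.
Refine {4,9,10,11} on symbol p: members go to different blocks, giving {4,9,10} and {11}.
The partition is now stable with 5 blocks: {2,6,8} | {4,9,10} | {1} | {3} | {11}.
2 and 1 end up in different blocks, so they are distinguishable. For instance, the string 'p' is accepted from only 2.

No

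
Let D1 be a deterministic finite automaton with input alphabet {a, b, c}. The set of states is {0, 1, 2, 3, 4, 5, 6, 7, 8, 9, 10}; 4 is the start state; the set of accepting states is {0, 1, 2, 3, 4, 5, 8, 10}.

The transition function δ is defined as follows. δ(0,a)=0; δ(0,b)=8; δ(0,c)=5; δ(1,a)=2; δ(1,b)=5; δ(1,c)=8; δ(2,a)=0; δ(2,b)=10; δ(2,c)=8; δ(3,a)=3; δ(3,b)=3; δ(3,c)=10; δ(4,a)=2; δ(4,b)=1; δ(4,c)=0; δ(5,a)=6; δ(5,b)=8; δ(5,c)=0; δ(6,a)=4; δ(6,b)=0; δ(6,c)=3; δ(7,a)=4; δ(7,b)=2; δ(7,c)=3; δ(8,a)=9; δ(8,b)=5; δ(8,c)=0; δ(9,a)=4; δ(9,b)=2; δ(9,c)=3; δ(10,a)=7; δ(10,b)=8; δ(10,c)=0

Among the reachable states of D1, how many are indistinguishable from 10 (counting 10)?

All states are reachable from the start state.
Start with accepting vs non-accepting: {0,1,2,3,4,5,8,10} | {6,7,9}.
Split {0,1,2,3,4,5,8,10} by δ(·,a) → {0,1,2,3,4} and {5,8,10}.
Split {0,1,2,3,4} by δ(·,b) → {0,1,2} and {3,4}.
Refine {3,4} on symbol a: members go to different blocks, giving {3} and {4}.
Stable partition: {0,1,2} | {6,7,9} | {5,8,10} | {3} | {4} — 5 equivalence classes.
State 10 belongs to the block {5,8,10}, which has 3 states.

3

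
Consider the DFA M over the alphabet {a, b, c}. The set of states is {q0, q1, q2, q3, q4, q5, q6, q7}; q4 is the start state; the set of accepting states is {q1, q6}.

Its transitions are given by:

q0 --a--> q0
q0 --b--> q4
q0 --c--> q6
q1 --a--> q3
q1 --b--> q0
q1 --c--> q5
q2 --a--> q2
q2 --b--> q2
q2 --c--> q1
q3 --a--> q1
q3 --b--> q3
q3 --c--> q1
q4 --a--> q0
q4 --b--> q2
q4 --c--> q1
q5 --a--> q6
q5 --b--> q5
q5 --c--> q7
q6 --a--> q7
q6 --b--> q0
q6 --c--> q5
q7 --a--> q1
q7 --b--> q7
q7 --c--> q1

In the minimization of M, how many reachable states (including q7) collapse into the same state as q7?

All states are reachable from the start state.
Initial partition by acceptance: {q1,q6} | {q0,q2,q3,q4,q5,q7}.
Split {q0,q2,q3,q4,q5,q7} by δ(·,a) → {q0,q2,q4} and {q3,q5,q7}.
Refine {q3,q5,q7} on symbol c: members go to different blocks, giving {q3,q7} and {q5}.
No further refinement is possible. Final partition (4 blocks): {q1,q6} | {q0,q2,q4} | {q3,q7} | {q5}.
State q7 belongs to the block {q3,q7}, which has 2 states.

2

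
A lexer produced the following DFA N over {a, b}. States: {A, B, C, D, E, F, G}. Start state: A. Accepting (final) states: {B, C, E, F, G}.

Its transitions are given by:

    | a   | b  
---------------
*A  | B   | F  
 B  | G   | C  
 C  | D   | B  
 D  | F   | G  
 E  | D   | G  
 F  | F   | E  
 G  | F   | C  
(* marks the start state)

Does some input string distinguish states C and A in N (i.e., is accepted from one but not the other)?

Yes

Every state is reachable, so we keep all 7.
Initial partition by acceptance: {B,C,E,F,G} | {A,D}.
Split {B,C,E,F,G} by δ(·,a) → {B,F,G} and {C,E}.
Stable partition: {B,F,G} | {A,D} | {C,E} — 3 equivalence classes.
C and A end up in different blocks, so they are distinguishable. For instance, the string 'ε' is accepted from only C.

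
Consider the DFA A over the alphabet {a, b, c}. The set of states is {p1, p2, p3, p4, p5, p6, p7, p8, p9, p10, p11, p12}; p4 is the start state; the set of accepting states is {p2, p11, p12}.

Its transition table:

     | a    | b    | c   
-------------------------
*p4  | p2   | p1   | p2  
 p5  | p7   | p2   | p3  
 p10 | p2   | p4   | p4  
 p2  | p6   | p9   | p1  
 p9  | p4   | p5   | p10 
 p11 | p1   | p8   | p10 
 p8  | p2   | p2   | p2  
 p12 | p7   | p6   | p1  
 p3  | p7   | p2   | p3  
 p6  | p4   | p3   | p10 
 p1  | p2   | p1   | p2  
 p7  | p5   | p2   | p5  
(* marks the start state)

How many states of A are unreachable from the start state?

3

BFS from p4 reaches {p1, p2, p3, p4, p5, p6, p7, p9, p10}; the 3 state(s) p8, p11, p12 are never visited.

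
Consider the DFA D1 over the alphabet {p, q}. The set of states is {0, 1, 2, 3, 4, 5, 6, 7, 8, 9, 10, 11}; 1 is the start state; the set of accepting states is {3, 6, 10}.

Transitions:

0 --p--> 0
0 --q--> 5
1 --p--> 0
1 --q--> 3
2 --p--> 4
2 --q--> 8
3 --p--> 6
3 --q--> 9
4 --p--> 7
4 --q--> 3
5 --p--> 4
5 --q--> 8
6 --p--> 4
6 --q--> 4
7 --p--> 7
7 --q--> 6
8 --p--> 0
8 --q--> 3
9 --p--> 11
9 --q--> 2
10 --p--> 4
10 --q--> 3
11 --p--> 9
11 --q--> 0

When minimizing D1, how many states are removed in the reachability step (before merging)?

1

No path from 1 leads to 10; the other 11 states are all reachable.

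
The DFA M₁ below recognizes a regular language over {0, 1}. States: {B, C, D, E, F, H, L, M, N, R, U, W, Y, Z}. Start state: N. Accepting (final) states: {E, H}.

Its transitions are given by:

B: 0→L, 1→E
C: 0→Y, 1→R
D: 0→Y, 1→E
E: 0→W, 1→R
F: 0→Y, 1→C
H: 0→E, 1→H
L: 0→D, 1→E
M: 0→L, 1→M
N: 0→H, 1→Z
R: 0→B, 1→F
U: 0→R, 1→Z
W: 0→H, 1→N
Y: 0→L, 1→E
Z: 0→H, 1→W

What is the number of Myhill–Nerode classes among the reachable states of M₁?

5

First remove the unreachable states {M,U}; 12 states remain.
P0 = {E,H} | {B,C,D,F,L,N,R,W,Y,Z}.
Split {E,H} by δ(·,0) → {H} and {E}.
Refine {B,C,D,F,L,N,R,W,Y,Z} on symbol 0: members go to different blocks, giving {B,C,D,F,L,R,Y} and {N,W,Z}.
Split {B,C,D,F,L,R,Y} by δ(·,1) → {B,D,L,Y} and {C,F,R}.
No further refinement is possible. Final partition (5 blocks): {H} | {B,D,L,Y} | {E} | {N,W,Z} | {C,F,R}.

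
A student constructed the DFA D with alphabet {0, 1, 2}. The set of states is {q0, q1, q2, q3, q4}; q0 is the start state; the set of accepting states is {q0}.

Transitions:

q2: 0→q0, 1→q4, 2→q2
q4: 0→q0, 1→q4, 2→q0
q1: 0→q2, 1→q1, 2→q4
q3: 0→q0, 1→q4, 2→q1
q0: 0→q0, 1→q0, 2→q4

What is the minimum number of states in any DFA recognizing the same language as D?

States {q1,q2,q3} cannot be reached from the start state, so discard them.
P0 = {q0} | {q4}.
The partition is now stable with 2 blocks: {q0} | {q4}.

2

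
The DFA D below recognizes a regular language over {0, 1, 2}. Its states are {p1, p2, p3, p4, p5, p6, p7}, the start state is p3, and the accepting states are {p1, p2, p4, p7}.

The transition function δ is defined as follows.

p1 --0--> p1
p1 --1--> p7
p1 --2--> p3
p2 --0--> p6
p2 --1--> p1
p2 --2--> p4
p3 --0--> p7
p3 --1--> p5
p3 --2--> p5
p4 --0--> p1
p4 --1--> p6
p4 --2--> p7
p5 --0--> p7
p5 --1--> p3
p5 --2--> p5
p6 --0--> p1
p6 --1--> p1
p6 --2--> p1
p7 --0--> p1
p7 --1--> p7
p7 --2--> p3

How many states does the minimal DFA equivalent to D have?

2

States {p2,p4,p6} cannot be reached from the start state, so discard them.
Initial partition by acceptance: {p1,p7} | {p3,p5}.
The partition is now stable with 2 blocks: {p1,p7} | {p3,p5}.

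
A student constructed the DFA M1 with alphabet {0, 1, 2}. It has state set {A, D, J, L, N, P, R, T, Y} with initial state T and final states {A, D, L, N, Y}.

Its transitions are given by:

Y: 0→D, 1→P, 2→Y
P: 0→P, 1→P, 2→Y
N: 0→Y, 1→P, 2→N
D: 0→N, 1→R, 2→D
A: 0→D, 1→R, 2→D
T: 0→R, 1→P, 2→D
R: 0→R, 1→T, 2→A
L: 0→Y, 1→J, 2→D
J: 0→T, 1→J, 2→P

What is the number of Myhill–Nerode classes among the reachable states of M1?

2

Reachable states from the start: {A,D,N,P,R,T,Y}. Unreachable: {J,L} — drop them.
P0 = {A,D,N,Y} | {P,R,T}.
No further refinement is possible. Final partition (2 blocks): {A,D,N,Y} | {P,R,T}.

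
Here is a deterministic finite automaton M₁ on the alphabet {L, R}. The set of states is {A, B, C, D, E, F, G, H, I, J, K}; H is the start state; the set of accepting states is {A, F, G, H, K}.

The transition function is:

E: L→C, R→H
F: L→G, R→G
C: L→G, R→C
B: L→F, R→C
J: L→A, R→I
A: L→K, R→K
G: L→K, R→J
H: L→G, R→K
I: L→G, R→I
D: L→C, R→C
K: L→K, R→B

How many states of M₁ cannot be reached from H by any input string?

2

BFS from H reaches {A, B, C, F, G, H, I, J, K}; the 2 state(s) D, E are never visited.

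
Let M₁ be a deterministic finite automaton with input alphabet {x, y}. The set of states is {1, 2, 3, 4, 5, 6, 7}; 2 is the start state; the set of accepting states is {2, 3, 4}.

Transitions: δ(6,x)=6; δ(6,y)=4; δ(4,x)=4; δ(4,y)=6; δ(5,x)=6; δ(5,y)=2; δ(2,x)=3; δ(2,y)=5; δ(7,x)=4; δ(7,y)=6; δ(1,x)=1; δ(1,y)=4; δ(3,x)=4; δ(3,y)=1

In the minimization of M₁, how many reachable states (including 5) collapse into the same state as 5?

First remove the unreachable states {7}; 6 states remain.
Initial partition by acceptance: {2,3,4} | {1,5,6}.
Stable partition: {2,3,4} | {1,5,6} — 2 equivalence classes.
State 5 belongs to the block {1,5,6}, which has 3 states.

3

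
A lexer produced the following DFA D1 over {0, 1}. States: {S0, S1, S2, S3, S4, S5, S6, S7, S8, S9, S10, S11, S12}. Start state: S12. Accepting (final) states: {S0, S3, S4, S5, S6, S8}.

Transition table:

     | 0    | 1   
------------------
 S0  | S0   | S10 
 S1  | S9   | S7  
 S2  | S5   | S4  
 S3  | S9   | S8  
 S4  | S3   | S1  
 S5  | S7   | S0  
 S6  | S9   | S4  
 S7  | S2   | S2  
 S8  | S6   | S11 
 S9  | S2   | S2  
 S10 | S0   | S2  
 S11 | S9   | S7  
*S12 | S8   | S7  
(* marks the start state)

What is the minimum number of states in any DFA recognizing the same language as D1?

9

P0 = {S0,S3,S4,S5,S6,S8} | {S1,S2,S7,S9,S10,S11,S12}.
On input 0, block {S0,S3,S4,S5,S6,S8} splits into {S0,S4,S8} and {S3,S5,S6}.
On input 0, block {S0,S4,S8} splits into {S4,S8} and {S0}.
On input 0, block {S1,S2,S7,S9,S10,S11,S12} splits into {S1,S7,S9,S11} and {S2} and {S10} and {S12}.
On input 0, block {S1,S7,S9,S11} splits into {S1,S11} and {S7,S9}.
Refine {S3,S5,S6} on symbol 1: members go to different blocks, giving {S3,S6} and {S5}.
No further refinement is possible. Final partition (9 blocks): {S4,S8} | {S1,S11} | {S3,S6} | {S0} | {S2} | {S10} | {S12} | {S7,S9} | {S5}.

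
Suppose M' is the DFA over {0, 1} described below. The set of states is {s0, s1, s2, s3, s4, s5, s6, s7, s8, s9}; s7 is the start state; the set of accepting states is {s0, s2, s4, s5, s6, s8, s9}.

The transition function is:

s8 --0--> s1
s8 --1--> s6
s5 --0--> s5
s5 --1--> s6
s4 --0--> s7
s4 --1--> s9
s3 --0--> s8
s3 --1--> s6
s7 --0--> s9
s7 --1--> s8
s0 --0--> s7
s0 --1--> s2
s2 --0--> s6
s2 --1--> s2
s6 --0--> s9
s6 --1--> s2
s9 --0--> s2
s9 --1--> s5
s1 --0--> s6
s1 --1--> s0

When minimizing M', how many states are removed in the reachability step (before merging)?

Starting at s7 and following transitions, the reachable set is {s0, s1, s2, s5, s6, s7, s8, s9}. That leaves s3, s4 unreachable — 2 in total.

2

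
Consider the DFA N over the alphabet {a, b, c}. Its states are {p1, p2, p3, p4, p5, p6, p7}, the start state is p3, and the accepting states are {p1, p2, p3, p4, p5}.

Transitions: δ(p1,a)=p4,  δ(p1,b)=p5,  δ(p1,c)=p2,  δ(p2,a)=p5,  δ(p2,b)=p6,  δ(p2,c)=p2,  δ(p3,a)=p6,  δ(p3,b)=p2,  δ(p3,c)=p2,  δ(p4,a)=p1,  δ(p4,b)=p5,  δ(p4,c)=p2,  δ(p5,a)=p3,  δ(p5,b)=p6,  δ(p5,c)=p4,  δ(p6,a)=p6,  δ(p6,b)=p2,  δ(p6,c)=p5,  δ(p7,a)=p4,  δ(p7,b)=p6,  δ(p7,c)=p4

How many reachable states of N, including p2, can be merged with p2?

1

First remove the unreachable states {p7}; 6 states remain.
Initial partition by acceptance: {p1,p2,p3,p4,p5} | {p6}.
Split {p1,p2,p3,p4,p5} by δ(·,a) → {p1,p2,p4,p5} and {p3}.
On input a, block {p1,p2,p4,p5} splits into {p1,p2,p4} and {p5}.
Refine {p1,p2,p4} on symbol a: members go to different blocks, giving {p1,p4} and {p2}.
The partition is now stable with 5 blocks: {p1,p4} | {p6} | {p3} | {p5} | {p2}.
The equivalence class containing p2 is {p2}, of size 1.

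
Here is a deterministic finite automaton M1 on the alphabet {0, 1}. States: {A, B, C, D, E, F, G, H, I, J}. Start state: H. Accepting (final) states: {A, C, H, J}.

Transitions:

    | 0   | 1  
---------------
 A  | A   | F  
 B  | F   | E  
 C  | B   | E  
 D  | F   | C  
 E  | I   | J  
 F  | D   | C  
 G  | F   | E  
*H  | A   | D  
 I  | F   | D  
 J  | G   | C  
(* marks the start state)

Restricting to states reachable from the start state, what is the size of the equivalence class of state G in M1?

All states are reachable from the start state.
Start with accepting vs non-accepting: {A,C,H,J} | {B,D,E,F,G,I}.
Refine {A,C,H,J} on symbol 0: members go to different blocks, giving {A,H} and {C,J}.
Refine {B,D,E,F,G,I} on symbol 1: members go to different blocks, giving {B,G,I} and {D,E,F}.
Split {C,J} by δ(·,1) → {C} and {J}.
Refine {D,E,F} on symbol 0: members go to different blocks, giving {D,F} and {E}.
Refine {B,G,I} on symbol 1: members go to different blocks, giving {B,G} and {I}.
The partition is now stable with 7 blocks: {A,H} | {B,G} | {C} | {D,F} | {J} | {E} | {I}.
The equivalence class containing G is {B,G}, of size 2.

2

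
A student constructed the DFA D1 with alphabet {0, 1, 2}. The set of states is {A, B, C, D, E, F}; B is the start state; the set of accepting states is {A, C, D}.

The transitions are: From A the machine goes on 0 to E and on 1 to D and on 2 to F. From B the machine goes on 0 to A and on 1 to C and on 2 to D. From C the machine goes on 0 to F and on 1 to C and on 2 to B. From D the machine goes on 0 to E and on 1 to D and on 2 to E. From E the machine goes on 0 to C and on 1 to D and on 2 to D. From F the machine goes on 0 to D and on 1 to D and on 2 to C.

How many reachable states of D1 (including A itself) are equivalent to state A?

3

All states are reachable from the start state.
P0 = {A,C,D} | {B,E,F}.
The partition is now stable with 2 blocks: {A,C,D} | {B,E,F}.
State A belongs to the block {A,C,D}, which has 3 states.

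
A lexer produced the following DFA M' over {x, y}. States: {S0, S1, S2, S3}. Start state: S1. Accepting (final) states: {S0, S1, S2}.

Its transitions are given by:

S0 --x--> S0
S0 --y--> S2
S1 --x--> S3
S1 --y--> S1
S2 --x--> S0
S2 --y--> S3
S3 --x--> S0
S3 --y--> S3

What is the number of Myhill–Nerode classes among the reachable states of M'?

4

Initial partition by acceptance: {S0,S1,S2} | {S3}.
Split {S0,S1,S2} by δ(·,x) → {S0,S2} and {S1}.
Split {S0,S2} by δ(·,y) → {S0} and {S2}.
Stable partition: {S0} | {S3} | {S1} | {S2} — 4 equivalence classes.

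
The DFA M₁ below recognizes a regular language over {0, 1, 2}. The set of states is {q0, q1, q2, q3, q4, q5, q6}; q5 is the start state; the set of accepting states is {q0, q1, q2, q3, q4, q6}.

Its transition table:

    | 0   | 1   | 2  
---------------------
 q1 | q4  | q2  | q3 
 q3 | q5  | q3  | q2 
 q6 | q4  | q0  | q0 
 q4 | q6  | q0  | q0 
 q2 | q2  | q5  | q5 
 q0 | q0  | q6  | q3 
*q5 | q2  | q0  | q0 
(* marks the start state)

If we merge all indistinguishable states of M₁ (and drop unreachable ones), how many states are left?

First remove the unreachable states {q1}; 6 states remain.
P0 = {q0,q2,q3,q4,q6} | {q5}.
Refine {q0,q2,q3,q4,q6} on symbol 0: members go to different blocks, giving {q0,q2,q4,q6} and {q3}.
Refine {q0,q2,q4,q6} on symbol 1: members go to different blocks, giving {q0,q4,q6} and {q2}.
Refine {q0,q4,q6} on symbol 2: members go to different blocks, giving {q4,q6} and {q0}.
Stable partition: {q4,q6} | {q5} | {q3} | {q2} | {q0} — 5 equivalence classes.

5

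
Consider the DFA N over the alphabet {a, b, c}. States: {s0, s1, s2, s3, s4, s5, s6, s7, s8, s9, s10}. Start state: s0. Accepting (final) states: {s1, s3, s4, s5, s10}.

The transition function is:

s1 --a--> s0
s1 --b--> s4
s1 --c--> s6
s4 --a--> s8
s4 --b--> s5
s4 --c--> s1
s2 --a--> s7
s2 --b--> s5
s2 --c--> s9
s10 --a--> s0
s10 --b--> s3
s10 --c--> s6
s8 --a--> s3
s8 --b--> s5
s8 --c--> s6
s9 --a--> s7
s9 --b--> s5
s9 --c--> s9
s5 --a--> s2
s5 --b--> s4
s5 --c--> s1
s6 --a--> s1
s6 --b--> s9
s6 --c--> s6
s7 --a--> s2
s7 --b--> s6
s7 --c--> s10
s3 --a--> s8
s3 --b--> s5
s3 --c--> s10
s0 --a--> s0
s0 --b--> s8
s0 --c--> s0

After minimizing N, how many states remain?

8

Start with accepting vs non-accepting: {s1,s3,s4,s5,s10} | {s0,s2,s6,s7,s8,s9}.
Refine {s1,s3,s4,s5,s10} on symbol c: members go to different blocks, giving {s3,s4,s5} and {s1,s10}.
On input a, block {s0,s2,s6,s7,s8,s9} splits into {s0,s2,s7,s9} and {s6} and {s8}.
Refine {s3,s4,s5} on symbol a: members go to different blocks, giving {s3,s4} and {s5}.
Split {s0,s2,s7,s9} by δ(·,b) → {s2,s9} and {s0} and {s7}.
Stable partition: {s3,s4} | {s2,s9} | {s1,s10} | {s6} | {s8} | {s5} | {s0} | {s7} — 8 equivalence classes.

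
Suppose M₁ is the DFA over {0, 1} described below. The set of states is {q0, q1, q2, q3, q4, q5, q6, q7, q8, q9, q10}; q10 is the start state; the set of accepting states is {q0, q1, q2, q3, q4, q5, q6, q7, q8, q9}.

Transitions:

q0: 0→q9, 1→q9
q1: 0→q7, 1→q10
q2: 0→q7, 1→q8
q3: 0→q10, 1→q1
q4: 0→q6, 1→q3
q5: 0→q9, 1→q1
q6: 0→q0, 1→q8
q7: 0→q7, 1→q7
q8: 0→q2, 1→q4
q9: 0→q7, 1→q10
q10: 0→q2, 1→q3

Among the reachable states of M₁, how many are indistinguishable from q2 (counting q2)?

1

First remove the unreachable states {q5}; 10 states remain.
Initial partition by acceptance: {q0,q1,q2,q3,q4,q6,q7,q8,q9} | {q10}.
On input 0, block {q0,q1,q2,q3,q4,q6,q7,q8,q9} splits into {q0,q1,q2,q4,q6,q7,q8,q9} and {q3}.
On input 1, block {q0,q1,q2,q4,q6,q7,q8,q9} splits into {q0,q2,q6,q7,q8} and {q1,q9} and {q4}.
Split {q0,q2,q6,q7,q8} by δ(·,0) → {q2,q6,q7,q8} and {q0}.
On input 0, block {q2,q6,q7,q8} splits into {q2,q7,q8} and {q6}.
Refine {q2,q7,q8} on symbol 1: members go to different blocks, giving {q2,q7} and {q8}.
On input 1, block {q2,q7} splits into {q2} and {q7}.
No further refinement is possible. Final partition (9 blocks): {q2} | {q10} | {q3} | {q1,q9} | {q4} | {q0} | {q6} | {q8} | {q7}.
State q2 belongs to the block {q2}, which has 1 states.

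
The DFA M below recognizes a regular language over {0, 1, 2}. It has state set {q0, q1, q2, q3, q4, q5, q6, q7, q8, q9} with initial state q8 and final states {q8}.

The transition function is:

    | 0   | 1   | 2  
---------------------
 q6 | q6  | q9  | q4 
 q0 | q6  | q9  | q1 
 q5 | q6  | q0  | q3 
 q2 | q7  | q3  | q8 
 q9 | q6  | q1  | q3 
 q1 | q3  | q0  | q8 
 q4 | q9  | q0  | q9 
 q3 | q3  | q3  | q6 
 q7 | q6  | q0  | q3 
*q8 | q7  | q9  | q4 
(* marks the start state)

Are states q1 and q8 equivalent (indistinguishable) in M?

No

First remove the unreachable states {q2,q5}; 8 states remain.
Start with accepting vs non-accepting: {q8} | {q0,q1,q3,q4,q6,q7,q9}.
Refine {q0,q1,q3,q4,q6,q7,q9} on symbol 2: members go to different blocks, giving {q0,q3,q4,q6,q7,q9} and {q1}.
On input 1, block {q0,q3,q4,q6,q7,q9} splits into {q0,q3,q4,q6,q7} and {q9}.
Refine {q0,q3,q4,q6,q7} on symbol 0: members go to different blocks, giving {q0,q3,q6,q7} and {q4}.
Refine {q0,q3,q6,q7} on symbol 1: members go to different blocks, giving {q0,q6} and {q3,q7}.
Refine {q0,q6} on symbol 2: members go to different blocks, giving {q0} and {q6}.
Refine {q3,q7} on symbol 0: members go to different blocks, giving {q3} and {q7}.
Stable partition: {q8} | {q0} | {q1} | {q9} | {q4} | {q3} | {q6} | {q7} — 8 equivalence classes.
q1 and q8 end up in different blocks, so they are distinguishable. For instance, the string 'ε' is accepted from only q8.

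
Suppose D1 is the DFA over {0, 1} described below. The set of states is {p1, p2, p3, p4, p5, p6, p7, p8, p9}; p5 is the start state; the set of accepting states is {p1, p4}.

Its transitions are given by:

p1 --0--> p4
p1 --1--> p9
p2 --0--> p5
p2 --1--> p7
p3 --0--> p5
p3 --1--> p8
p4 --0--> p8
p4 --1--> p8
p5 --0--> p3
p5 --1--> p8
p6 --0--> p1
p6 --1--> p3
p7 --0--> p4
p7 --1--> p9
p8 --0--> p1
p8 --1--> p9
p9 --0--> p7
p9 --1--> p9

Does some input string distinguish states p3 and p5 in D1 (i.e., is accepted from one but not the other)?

First remove the unreachable states {p2,p6}; 7 states remain.
P0 = {p1,p4} | {p3,p5,p7,p8,p9}.
Split {p1,p4} by δ(·,0) → {p1} and {p4}.
Split {p3,p5,p7,p8,p9} by δ(·,0) → {p3,p5,p9} and {p7} and {p8}.
Refine {p3,p5,p9} on symbol 0: members go to different blocks, giving {p3,p5} and {p9}.
Stable partition: {p1} | {p3,p5} | {p4} | {p7} | {p8} | {p9} — 6 equivalence classes.
p3 and p5 lie in the same block of the stable partition, so they are equivalent — no string distinguishes them.

No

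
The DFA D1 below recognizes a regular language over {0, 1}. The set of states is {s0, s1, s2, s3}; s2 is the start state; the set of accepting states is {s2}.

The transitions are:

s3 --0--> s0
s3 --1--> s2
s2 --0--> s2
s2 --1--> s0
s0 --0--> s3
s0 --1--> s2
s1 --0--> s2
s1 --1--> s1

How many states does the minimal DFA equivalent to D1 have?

States {s1} cannot be reached from the start state, so discard them.
P0 = {s2} | {s0,s3}.
Stable partition: {s2} | {s0,s3} — 2 equivalence classes.

2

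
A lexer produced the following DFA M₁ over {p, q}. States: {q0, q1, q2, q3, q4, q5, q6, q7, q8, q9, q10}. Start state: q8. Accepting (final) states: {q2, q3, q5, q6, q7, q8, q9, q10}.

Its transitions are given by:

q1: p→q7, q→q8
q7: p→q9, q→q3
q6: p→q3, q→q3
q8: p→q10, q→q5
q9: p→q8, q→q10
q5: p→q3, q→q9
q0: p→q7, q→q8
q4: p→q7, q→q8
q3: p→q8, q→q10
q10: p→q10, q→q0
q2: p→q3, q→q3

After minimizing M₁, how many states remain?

States {q1,q2,q4,q6} cannot be reached from the start state, so discard them.
Initial partition by acceptance: {q3,q5,q7,q8,q9,q10} | {q0}.
Refine {q3,q5,q7,q8,q9,q10} on symbol q: members go to different blocks, giving {q3,q5,q7,q8,q9} and {q10}.
Refine {q3,q5,q7,q8,q9} on symbol p: members go to different blocks, giving {q3,q5,q7,q9} and {q8}.
Split {q3,q5,q7,q9} by δ(·,p) → {q3,q9} and {q5,q7}.
No further refinement is possible. Final partition (5 blocks): {q3,q9} | {q0} | {q10} | {q8} | {q5,q7}.

5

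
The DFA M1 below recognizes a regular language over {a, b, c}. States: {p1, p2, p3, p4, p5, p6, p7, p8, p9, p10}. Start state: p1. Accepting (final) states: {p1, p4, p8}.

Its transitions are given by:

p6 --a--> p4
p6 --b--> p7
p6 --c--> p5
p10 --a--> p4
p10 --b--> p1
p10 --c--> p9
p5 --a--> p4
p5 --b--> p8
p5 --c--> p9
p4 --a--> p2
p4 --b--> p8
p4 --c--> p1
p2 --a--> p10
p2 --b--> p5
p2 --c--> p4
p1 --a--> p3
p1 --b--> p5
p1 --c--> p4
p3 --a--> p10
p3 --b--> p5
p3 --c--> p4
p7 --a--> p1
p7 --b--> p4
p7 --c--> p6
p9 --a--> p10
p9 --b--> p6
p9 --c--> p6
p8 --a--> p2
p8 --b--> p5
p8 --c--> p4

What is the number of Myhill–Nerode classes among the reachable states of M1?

Start with accepting vs non-accepting: {p1,p4,p8} | {p2,p3,p5,p6,p7,p9,p10}.
Refine {p1,p4,p8} on symbol b: members go to different blocks, giving {p1,p8} and {p4}.
Split {p2,p3,p5,p6,p7,p9,p10} by δ(·,a) → {p2,p3,p9} and {p5,p6,p10} and {p7}.
Split {p2,p3,p9} by δ(·,c) → {p2,p3} and {p9}.
Split {p5,p6,p10} by δ(·,b) → {p5,p10} and {p6}.
No further refinement is possible. Final partition (7 blocks): {p1,p8} | {p2,p3} | {p4} | {p5,p10} | {p7} | {p9} | {p6}.

7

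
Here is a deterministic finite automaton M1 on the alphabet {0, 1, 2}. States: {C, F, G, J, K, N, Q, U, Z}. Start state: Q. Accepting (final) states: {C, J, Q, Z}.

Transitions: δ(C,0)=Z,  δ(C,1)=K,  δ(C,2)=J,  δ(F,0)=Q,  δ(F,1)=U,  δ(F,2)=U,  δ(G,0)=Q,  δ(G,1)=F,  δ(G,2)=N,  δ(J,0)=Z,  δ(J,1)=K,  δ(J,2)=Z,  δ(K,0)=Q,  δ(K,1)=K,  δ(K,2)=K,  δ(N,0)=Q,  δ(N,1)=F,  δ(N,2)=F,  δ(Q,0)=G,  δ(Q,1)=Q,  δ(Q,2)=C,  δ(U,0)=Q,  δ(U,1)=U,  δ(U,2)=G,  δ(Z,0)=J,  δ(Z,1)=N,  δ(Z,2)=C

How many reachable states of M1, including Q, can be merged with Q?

1

Every state is reachable, so we keep all 9.
Initial partition by acceptance: {C,J,Q,Z} | {F,G,K,N,U}.
Split {C,J,Q,Z} by δ(·,0) → {C,J,Z} and {Q}.
No further refinement is possible. Final partition (3 blocks): {C,J,Z} | {F,G,K,N,U} | {Q}.
The equivalence class containing Q is {Q}, of size 1.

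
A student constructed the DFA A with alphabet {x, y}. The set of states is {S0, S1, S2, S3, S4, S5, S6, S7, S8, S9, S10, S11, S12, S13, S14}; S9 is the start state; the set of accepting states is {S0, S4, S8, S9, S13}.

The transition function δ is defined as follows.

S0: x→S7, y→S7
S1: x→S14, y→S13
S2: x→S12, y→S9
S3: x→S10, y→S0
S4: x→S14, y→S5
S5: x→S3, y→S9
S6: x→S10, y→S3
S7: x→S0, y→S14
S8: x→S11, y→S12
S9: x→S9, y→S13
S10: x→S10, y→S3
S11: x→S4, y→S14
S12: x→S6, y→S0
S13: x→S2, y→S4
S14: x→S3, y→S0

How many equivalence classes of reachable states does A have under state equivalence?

First remove the unreachable states {S1,S8,S11}; 12 states remain.
Initial partition by acceptance: {S0,S4,S9,S13} | {S2,S3,S5,S6,S7,S10,S12,S14}.
Split {S0,S4,S9,S13} by δ(·,x) → {S0,S4,S13} and {S9}.
On input y, block {S0,S4,S13} splits into {S0,S4} and {S13}.
On input x, block {S2,S3,S5,S6,S7,S10,S12,S14} splits into {S2,S3,S5,S6,S10,S12,S14} and {S7}.
On input x, block {S0,S4} splits into {S0} and {S4}.
Split {S2,S3,S5,S6,S10,S12,S14} by δ(·,y) → {S3,S12,S14} and {S2,S5} and {S6,S10}.
On input x, block {S3,S12,S14} splits into {S3,S12} and {S14}.
Stable partition: {S0} | {S3,S12} | {S9} | {S13} | {S7} | {S4} | {S2,S5} | {S6,S10} | {S14} — 9 equivalence classes.

9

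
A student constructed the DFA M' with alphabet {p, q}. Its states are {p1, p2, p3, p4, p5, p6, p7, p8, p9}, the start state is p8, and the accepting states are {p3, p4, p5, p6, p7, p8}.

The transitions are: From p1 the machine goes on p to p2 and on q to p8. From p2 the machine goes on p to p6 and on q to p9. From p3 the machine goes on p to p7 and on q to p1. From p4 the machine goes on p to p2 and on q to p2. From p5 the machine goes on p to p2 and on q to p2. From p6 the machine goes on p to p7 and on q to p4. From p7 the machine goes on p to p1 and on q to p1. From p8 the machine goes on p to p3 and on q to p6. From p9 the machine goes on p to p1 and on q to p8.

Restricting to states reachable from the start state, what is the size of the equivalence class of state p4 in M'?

1

Reachable states from the start: {p1,p2,p3,p4,p6,p7,p8,p9}. Unreachable: {p5} — drop them.
Start with accepting vs non-accepting: {p3,p4,p6,p7,p8} | {p1,p2,p9}.
Refine {p3,p4,p6,p7,p8} on symbol p: members go to different blocks, giving {p3,p6,p8} and {p4,p7}.
On input p, block {p3,p6,p8} splits into {p3,p6} and {p8}.
Split {p3,p6} by δ(·,q) → {p3} and {p6}.
Refine {p1,p2,p9} on symbol p: members go to different blocks, giving {p1,p9} and {p2}.
Refine {p1,p9} on symbol p: members go to different blocks, giving {p1} and {p9}.
Refine {p4,p7} on symbol p: members go to different blocks, giving {p4} and {p7}.
Stable partition: {p3} | {p1} | {p4} | {p8} | {p6} | {p2} | {p9} | {p7} — 8 equivalence classes.
State p4 belongs to the block {p4}, which has 1 states.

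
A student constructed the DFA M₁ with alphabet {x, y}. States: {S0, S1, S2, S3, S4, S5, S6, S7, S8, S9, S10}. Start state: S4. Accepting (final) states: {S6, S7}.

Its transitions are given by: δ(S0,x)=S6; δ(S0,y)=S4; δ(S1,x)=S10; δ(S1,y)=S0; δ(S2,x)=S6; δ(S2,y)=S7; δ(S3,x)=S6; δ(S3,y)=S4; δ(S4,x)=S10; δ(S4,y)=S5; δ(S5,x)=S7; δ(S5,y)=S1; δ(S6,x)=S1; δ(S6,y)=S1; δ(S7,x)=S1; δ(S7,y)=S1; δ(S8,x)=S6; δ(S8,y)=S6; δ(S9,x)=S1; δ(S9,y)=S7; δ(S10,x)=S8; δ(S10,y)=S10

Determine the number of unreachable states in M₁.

3

BFS from S4 reaches {S0, S1, S4, S5, S6, S7, S8, S10}; the 3 state(s) S2, S3, S9 are never visited.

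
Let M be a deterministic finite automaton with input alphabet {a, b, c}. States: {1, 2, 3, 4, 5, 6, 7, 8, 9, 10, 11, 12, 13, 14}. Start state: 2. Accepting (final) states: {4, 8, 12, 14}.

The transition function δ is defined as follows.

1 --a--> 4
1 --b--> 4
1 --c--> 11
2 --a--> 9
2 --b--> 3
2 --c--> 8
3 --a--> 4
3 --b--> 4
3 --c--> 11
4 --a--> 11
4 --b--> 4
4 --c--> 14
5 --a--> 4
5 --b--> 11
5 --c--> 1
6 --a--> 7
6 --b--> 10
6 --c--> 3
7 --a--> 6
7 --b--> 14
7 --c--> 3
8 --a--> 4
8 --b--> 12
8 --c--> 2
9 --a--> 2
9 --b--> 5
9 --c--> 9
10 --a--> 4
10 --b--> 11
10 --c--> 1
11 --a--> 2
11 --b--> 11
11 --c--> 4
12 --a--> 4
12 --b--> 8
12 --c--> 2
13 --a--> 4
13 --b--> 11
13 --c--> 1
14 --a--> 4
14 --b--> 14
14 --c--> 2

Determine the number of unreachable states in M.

BFS from 2 reaches {1, 2, 3, 4, 5, 8, 9, 11, 12, 14}; the 4 state(s) 6, 7, 10, 13 are never visited.

4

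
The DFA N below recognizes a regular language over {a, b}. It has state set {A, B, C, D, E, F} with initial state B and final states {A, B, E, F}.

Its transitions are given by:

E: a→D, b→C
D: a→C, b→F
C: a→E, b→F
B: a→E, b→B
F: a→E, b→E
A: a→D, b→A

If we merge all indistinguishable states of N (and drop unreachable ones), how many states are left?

5

States {A} cannot be reached from the start state, so discard them.
Initial partition by acceptance: {B,E,F} | {C,D}.
Split {B,E,F} by δ(·,a) → {B,F} and {E}.
Split {B,F} by δ(·,b) → {B} and {F}.
On input a, block {C,D} splits into {C} and {D}.
The partition is now stable with 5 blocks: {B} | {C} | {E} | {F} | {D}.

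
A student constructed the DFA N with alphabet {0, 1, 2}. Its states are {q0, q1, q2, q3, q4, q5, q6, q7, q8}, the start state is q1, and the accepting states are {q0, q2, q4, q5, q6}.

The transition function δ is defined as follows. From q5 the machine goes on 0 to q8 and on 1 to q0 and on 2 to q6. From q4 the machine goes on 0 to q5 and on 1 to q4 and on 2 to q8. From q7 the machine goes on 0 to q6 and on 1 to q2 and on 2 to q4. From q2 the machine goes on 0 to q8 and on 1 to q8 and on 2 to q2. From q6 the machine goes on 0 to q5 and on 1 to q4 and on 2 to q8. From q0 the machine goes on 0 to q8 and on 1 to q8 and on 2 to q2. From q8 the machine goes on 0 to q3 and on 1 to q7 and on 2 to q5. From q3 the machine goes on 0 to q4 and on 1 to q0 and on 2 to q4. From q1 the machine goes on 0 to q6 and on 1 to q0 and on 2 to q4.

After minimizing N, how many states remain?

Every state is reachable, so we keep all 9.
Start with accepting vs non-accepting: {q0,q2,q4,q5,q6} | {q1,q3,q7,q8}.
Split {q0,q2,q4,q5,q6} by δ(·,0) → {q0,q2,q5} and {q4,q6}.
Split {q0,q2,q5} by δ(·,1) → {q0,q2} and {q5}.
Refine {q1,q3,q7,q8} on symbol 0: members go to different blocks, giving {q1,q3,q7} and {q8}.
The partition is now stable with 5 blocks: {q0,q2} | {q1,q3,q7} | {q4,q6} | {q5} | {q8}.

5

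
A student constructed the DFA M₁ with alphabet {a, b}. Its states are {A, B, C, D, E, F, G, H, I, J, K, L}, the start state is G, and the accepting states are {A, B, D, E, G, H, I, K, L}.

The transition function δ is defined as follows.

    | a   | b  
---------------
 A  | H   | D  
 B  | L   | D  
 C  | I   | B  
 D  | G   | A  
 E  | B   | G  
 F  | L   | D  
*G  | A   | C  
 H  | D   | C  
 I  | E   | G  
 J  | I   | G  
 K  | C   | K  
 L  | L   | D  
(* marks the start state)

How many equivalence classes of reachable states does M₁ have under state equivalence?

6

Reachable states from the start: {A,B,C,D,E,G,H,I,L}. Unreachable: {F,J,K} — drop them.
Initial partition by acceptance: {A,B,D,E,G,H,I,L} | {C}.
On input b, block {A,B,D,E,G,H,I,L} splits into {A,B,D,E,I,L} and {G,H}.
Refine {A,B,D,E,I,L} on symbol a: members go to different blocks, giving {B,E,I,L} and {A,D}.
Refine {B,E,I,L} on symbol b: members go to different blocks, giving {B,L} and {E,I}.
Refine {E,I} on symbol a: members go to different blocks, giving {E} and {I}.
No further refinement is possible. Final partition (6 blocks): {B,L} | {C} | {G,H} | {A,D} | {E} | {I}.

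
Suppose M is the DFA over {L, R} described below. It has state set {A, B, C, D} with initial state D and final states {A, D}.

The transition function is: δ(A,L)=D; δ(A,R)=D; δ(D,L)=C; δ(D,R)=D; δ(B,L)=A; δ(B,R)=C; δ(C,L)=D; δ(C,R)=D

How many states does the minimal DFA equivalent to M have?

2

Reachable states from the start: {C,D}. Unreachable: {A,B} — drop them.
Initial partition by acceptance: {D} | {C}.
No further refinement is possible. Final partition (2 blocks): {D} | {C}.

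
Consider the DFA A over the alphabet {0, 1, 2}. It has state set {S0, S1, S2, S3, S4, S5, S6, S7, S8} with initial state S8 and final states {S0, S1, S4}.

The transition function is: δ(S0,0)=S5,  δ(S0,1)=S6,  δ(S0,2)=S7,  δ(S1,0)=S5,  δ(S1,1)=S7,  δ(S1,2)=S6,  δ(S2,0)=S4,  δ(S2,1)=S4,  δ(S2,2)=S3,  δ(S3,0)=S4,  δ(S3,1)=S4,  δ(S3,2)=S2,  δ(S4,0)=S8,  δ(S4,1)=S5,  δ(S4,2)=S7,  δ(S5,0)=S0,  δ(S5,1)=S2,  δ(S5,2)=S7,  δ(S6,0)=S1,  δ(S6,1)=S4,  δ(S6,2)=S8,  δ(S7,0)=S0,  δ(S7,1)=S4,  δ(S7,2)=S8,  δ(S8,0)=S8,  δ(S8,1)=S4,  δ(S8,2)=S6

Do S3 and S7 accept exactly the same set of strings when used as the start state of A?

No

All states are reachable from the start state.
Start with accepting vs non-accepting: {S0,S1,S4} | {S2,S3,S5,S6,S7,S8}.
Refine {S2,S3,S5,S6,S7,S8} on symbol 0: members go to different blocks, giving {S2,S3,S5,S6,S7} and {S8}.
Split {S0,S1,S4} by δ(·,0) → {S0,S1} and {S4}.
Refine {S2,S3,S5,S6,S7} on symbol 0: members go to different blocks, giving {S5,S6,S7} and {S2,S3}.
Split {S5,S6,S7} by δ(·,1) → {S6,S7} and {S5}.
No further refinement is possible. Final partition (6 blocks): {S0,S1} | {S6,S7} | {S8} | {S4} | {S2,S3} | {S5}.
S3 and S7 end up in different blocks, so they are distinguishable. For instance, the string '20' is accepted from only S3.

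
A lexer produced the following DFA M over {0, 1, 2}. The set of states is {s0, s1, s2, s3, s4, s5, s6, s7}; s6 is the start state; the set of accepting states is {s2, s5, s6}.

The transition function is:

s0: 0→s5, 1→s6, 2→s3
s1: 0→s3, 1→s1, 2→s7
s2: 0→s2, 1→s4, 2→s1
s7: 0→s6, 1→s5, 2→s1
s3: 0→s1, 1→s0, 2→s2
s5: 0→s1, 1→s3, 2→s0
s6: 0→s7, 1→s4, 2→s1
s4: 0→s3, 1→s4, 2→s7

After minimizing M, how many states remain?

7

Every state is reachable, so we keep all 8.
P0 = {s2,s5,s6} | {s0,s1,s3,s4,s7}.
Refine {s2,s5,s6} on symbol 0: members go to different blocks, giving {s5,s6} and {s2}.
Split {s0,s1,s3,s4,s7} by δ(·,0) → {s1,s3,s4} and {s0,s7}.
Refine {s5,s6} on symbol 0: members go to different blocks, giving {s5} and {s6}.
Refine {s1,s3,s4} on symbol 1: members go to different blocks, giving {s1,s4} and {s3}.
On input 0, block {s0,s7} splits into {s0} and {s7}.
No further refinement is possible. Final partition (7 blocks): {s5} | {s1,s4} | {s2} | {s0} | {s6} | {s3} | {s7}.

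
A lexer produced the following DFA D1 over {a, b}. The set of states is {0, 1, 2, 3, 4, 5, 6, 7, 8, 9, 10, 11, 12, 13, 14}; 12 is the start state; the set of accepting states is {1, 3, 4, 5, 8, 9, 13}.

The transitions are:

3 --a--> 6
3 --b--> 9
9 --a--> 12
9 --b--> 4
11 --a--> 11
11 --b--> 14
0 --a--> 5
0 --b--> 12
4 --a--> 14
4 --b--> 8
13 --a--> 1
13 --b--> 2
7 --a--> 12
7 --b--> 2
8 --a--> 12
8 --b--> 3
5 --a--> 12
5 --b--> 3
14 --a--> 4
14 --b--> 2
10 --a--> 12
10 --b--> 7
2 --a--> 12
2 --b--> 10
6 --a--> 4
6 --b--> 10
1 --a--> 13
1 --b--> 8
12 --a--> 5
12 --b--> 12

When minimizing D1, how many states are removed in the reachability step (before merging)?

4

No path from 12 leads to 0, 1, 11, 13; the other 11 states are all reachable.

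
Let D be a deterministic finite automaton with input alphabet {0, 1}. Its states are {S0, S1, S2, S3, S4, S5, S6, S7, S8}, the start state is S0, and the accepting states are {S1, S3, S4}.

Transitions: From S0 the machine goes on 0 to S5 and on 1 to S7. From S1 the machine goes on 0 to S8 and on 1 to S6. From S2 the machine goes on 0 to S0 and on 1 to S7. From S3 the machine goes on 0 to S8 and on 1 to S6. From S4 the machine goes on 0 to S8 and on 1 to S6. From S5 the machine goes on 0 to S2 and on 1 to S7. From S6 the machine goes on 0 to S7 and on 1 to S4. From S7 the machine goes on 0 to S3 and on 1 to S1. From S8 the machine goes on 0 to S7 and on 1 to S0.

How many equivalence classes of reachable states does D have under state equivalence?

P0 = {S1,S3,S4} | {S0,S2,S5,S6,S7,S8}.
On input 0, block {S0,S2,S5,S6,S7,S8} splits into {S0,S2,S5,S6,S8} and {S7}.
On input 0, block {S0,S2,S5,S6,S8} splits into {S0,S2,S5} and {S6,S8}.
Split {S6,S8} by δ(·,1) → {S6} and {S8}.
No further refinement is possible. Final partition (5 blocks): {S1,S3,S4} | {S0,S2,S5} | {S7} | {S6} | {S8}.

5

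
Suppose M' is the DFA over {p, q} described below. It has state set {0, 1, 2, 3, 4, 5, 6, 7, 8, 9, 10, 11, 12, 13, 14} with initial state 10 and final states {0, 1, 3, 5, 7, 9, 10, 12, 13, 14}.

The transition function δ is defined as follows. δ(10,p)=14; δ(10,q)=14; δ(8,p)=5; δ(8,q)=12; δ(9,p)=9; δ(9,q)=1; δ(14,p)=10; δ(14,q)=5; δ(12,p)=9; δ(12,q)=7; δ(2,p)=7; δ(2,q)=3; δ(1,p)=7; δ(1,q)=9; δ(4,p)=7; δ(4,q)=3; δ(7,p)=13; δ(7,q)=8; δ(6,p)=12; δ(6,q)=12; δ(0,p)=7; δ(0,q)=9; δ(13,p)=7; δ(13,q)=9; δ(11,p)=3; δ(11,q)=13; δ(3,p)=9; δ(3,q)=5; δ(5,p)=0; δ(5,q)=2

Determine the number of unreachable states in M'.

BFS from 10 reaches {0, 1, 2, 3, 5, 7, 8, 9, 10, 12, 13, 14}; the 3 state(s) 4, 6, 11 are never visited.

3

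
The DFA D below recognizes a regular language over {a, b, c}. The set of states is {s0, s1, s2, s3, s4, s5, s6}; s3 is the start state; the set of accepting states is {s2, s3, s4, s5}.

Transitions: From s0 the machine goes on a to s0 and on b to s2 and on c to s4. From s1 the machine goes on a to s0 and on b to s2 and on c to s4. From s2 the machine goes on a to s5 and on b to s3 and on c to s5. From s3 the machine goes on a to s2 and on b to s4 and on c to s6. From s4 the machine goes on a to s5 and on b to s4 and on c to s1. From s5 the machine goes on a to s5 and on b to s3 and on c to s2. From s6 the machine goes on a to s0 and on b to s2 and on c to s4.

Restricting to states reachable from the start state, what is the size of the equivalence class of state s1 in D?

Every state is reachable, so we keep all 7.
P0 = {s2,s3,s4,s5} | {s0,s1,s6}.
On input c, block {s2,s3,s4,s5} splits into {s2,s5} and {s3,s4}.
The partition is now stable with 3 blocks: {s2,s5} | {s0,s1,s6} | {s3,s4}.
State s1 belongs to the block {s0,s1,s6}, which has 3 states.

3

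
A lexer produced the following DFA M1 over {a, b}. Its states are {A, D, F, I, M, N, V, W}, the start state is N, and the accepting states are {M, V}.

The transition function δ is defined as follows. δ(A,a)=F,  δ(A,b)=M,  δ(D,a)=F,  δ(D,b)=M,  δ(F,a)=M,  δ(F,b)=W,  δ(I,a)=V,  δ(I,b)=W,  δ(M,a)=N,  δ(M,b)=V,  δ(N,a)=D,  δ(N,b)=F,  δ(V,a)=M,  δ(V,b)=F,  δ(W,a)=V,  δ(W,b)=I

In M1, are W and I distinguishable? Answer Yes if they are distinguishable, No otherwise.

No

States {A} cannot be reached from the start state, so discard them.
Start with accepting vs non-accepting: {M,V} | {D,F,I,N,W}.
Split {M,V} by δ(·,a) → {M} and {V}.
On input a, block {D,F,I,N,W} splits into {D,N} and {I,W} and {F}.
On input a, block {D,N} splits into {D} and {N}.
The partition is now stable with 6 blocks: {M} | {D} | {V} | {I,W} | {F} | {N}.
W and I lie in the same block of the stable partition, so they are equivalent — no string distinguishes them.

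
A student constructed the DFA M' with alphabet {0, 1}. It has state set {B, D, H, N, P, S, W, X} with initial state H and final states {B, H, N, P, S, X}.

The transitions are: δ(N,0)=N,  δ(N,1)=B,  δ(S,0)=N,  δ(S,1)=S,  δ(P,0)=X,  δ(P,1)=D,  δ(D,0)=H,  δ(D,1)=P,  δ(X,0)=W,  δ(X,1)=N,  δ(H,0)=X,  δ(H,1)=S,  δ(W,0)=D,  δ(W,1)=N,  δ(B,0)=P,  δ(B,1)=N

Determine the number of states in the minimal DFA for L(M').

All states are reachable from the start state.
P0 = {B,H,N,P,S,X} | {D,W}.
On input 0, block {B,H,N,P,S,X} splits into {B,H,N,P,S} and {X}.
Refine {B,H,N,P,S} on symbol 0: members go to different blocks, giving {B,N,S} and {H,P}.
On input 0, block {B,N,S} splits into {N,S} and {B}.
Refine {N,S} on symbol 1: members go to different blocks, giving {N} and {S}.
On input 0, block {D,W} splits into {D} and {W}.
Split {H,P} by δ(·,1) → {H} and {P}.
No further refinement is possible. Final partition (8 blocks): {N} | {D} | {X} | {H} | {B} | {S} | {W} | {P}.

8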